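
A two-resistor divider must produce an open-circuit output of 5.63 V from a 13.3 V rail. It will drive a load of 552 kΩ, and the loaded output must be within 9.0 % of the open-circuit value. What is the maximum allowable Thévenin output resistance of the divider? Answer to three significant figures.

R_th ≤ 54.6 kΩ

Loading drop = R_th/(R_th + R_L) ≤ 0.0900, so R_th ≤ R_L · ε/(1−ε) = 552 kΩ × 0.0900/0.9100 = 54.6 kΩ.
(Any R1, R2 with R2/(R1+R2) = 0.423 and R1‖R2 ≤ 54.6 kΩ will meet the spec.)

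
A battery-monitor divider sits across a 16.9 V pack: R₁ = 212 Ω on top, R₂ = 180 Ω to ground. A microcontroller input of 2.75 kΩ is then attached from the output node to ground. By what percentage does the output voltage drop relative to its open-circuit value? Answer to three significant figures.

The divider's output (Thévenin) resistance is R₁‖R₂ = 97.35 Ω.
Fractional drop under load = R_th/(R_th + R_L) = 97.35 / (97.35 + 2750) = 0.03419.
So the output falls by 3.42 %.

3.42 %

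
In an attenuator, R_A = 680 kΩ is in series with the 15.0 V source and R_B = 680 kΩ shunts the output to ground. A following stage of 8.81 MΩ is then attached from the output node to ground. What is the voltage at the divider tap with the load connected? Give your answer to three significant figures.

The load sits in parallel with R_B: R_B‖R_L = (680 × 8810) / (680 + 8810) = 631.3 kΩ.
V_out = 15.0 × 631.3 / (680 + 631.3) = 15.0 × 631.3/1311 = 7.22 V.

V_out ≈ 7.22 V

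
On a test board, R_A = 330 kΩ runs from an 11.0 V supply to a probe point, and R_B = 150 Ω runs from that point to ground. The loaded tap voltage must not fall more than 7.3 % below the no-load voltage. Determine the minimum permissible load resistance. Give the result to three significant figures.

R_L(min) ≈ 1.90 kΩ

Output resistance R_th = R_A‖R_B = (330000 × 150)/330200 = 149.9 Ω.
The fractional drop is R_th/(R_th + R_L); requiring this ≤ 0.0730 gives R_L ≥ R_th(1/0.0730 − 1) = 149.9 × 12.70 = 1.90 kΩ.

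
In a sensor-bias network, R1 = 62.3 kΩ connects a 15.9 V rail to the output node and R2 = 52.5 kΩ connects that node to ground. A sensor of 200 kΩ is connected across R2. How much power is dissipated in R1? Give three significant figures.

P ≈ 1.46 mW

Total resistance from the source is R1 + (R2‖R_L) = 103.9 kΩ, so I = 15.9/103.9 kΩ = 0.1531 mA.
P = I²·R1 = (0.1531 mA)² × 62.3 kΩ = 1.46 mW.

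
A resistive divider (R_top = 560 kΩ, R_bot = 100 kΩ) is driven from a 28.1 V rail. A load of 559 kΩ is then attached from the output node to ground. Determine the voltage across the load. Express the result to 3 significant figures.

The load sits in parallel with R_bot: R_bot‖R_L = (100 × 559) / (100 + 559) = 84.83 kΩ.
V_out = 28.1 × 84.83 / (560 + 84.83) = 28.1 × 84.83/644.8 = 3.70 V.

V_out ≈ 3.70 V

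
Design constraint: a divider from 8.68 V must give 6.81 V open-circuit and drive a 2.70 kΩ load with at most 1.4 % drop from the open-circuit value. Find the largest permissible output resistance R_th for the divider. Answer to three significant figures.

R_th ≤ 38.3 Ω

Loading drop = R_th/(R_th + R_L) ≤ 0.0140, so R_th ≤ R_L · ε/(1−ε) = 2.70 kΩ × 0.0140/0.9860 = 38.3 Ω.
(Any R1, R2 with R2/(R1+R2) = 0.785 and R1‖R2 ≤ 38.3 Ω will meet the spec.)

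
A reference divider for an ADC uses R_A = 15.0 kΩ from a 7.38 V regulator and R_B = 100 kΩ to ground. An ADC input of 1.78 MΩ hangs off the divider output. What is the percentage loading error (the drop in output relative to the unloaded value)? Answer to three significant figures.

The divider's output (Thévenin) resistance is R_A‖R_B = 13.04 kΩ.
Fractional drop under load = R_th/(R_th + R_L) = 13.04 / (13.04 + 1780) = 0.007274.
So the output falls by 0.727 %.

0.727 %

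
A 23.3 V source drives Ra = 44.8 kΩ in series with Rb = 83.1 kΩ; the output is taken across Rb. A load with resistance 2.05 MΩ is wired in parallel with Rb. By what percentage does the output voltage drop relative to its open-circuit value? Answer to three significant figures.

The divider's output (Thévenin) resistance is Ra‖Rb = 29.11 kΩ.
Fractional drop under load = R_th/(R_th + R_L) = 29.11 / (29.11 + 2050) = 0.01400.
So the output falls by 1.40 %.

1.40 %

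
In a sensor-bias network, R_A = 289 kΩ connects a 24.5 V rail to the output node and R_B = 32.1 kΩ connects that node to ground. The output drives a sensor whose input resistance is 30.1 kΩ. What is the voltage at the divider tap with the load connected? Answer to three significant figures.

V_out ≈ 1.25 V

The load sits in parallel with R_B: R_B‖R_L = (32.1 × 30.1) / (32.1 + 30.1) = 15.53 kΩ.
V_out = 24.5 × 15.53 / (289 + 15.53) = 24.5 × 15.53/304.5 = 1.25 V.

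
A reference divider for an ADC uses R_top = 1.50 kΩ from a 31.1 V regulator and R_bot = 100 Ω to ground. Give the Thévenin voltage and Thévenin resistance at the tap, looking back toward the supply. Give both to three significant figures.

V_th = 1.94 V, R_th = 93.8 Ω

V_th is the open-circuit tap voltage: 31.1 × 100/(1500 + 100) = 1.94 V.
With the supply zeroed, R_top and R_bot appear in parallel from the tap: R_th = R_top‖R_bot = (1500 × 100)/1600 = 93.8 Ω.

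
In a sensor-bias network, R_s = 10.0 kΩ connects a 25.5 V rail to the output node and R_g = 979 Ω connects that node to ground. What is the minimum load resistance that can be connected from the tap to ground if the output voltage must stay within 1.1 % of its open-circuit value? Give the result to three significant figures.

R_L(min) ≈ 80.2 kΩ

Output resistance R_th = R_s‖R_g = (10000 × 979)/10980 = 891.7 Ω.
The fractional drop is R_th/(R_th + R_L); requiring this ≤ 0.0110 gives R_L ≥ R_th(1/0.0110 − 1) = 891.7 × 89.91 = 80.2 kΩ.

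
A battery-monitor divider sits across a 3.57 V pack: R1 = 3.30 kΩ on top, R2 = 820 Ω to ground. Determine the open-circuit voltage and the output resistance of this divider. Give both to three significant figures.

V_th = 0.711 V, R_th = 657 Ω

V_th is the open-circuit tap voltage: 3.57 × 820/(3300 + 820) = 0.711 V.
With the supply zeroed, R1 and R2 appear in parallel from the tap: R_th = R1‖R2 = (3300 × 820)/4120 = 657 Ω.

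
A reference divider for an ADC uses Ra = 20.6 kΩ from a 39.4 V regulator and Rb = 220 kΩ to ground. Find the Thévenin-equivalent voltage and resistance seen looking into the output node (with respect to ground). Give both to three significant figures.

V_th is the open-circuit tap voltage: 39.4 × 220/(20.6 + 220) = 36.0 V.
With the supply zeroed, Ra and Rb appear in parallel from the tap: R_th = Ra‖Rb = (20.6 × 220)/240.6 = 18.8 kΩ.

V_th = 36.0 V, R_th = 18.8 kΩ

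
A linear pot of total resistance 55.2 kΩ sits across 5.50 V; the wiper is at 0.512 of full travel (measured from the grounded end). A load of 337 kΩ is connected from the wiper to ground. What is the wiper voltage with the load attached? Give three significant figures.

The wiper splits the pot into (1−α)R = 26.94 kΩ above and αR = 28.26 kΩ below.
Lower section ‖ load = 26.08 kΩ.
V_wiper = 5.50 × 26.08/(26.94 + 26.08) = 2.71 V.

V ≈ 2.71 V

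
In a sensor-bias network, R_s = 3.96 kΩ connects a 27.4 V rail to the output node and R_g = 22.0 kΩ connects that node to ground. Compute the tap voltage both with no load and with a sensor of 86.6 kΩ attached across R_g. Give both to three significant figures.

Unloaded: 23.2 V; loaded: 22.4 V

Open-circuit: V = 27.4 × 22.0/(3.96 + 22.0) = 23.2 V.
With the load, R_g becomes R_g‖R_L = 17.54 kΩ, so V = 27.4 × 17.54/21.50 = 22.4 V.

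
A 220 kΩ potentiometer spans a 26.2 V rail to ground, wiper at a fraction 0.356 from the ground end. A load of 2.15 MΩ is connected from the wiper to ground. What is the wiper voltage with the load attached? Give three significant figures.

The wiper splits the pot into (1−α)R = 141.7 kΩ above and αR = 78.32 kΩ below.
Lower section ‖ load = 75.57 kΩ.
V_wiper = 26.2 × 75.57/(141.7 + 75.57) = 9.11 V.

V ≈ 9.11 V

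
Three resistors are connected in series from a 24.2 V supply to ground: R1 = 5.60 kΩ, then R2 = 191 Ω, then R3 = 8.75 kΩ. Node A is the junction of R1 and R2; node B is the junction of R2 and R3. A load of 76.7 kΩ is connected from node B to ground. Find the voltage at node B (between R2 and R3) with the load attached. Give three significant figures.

At node B, R3 is in parallel with the load: R3‖R_L = 7854 Ω.
Below node A the resistance is R2 + (R3‖R_L) = 8045 Ω, so V_A = 24.2 × 8045/13650 = 14.27 V.
Then V_B = V_A × (R3‖R_L)/(R2 + R3‖R_L) = 14.27 × 7854/8045 = 13.9 V.

V ≈ 13.9 V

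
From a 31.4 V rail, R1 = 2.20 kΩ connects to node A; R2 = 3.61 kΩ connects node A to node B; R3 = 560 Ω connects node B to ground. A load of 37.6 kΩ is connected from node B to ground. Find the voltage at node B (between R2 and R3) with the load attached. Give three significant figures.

At node B, R3 is in parallel with the load: R3‖R_L = 551.8 Ω.
Below node A the resistance is R2 + (R3‖R_L) = 4162 Ω, so V_A = 31.4 × 4162/6362 = 20.54 V.
Then V_B = V_A × (R3‖R_L)/(R2 + R3‖R_L) = 20.54 × 551.8/4162 = 2.72 V.

V ≈ 2.72 V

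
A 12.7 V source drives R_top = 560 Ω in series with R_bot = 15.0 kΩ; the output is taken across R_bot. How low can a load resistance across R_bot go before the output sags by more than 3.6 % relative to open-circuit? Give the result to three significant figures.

R_L(min) ≈ 14.5 kΩ

Output resistance R_th = R_top‖R_bot = (560 × 15000)/15560 = 539.8 Ω.
The fractional drop is R_th/(R_th + R_L); requiring this ≤ 0.0360 gives R_L ≥ R_th(1/0.0360 − 1) = 539.8 × 26.78 = 14.5 kΩ.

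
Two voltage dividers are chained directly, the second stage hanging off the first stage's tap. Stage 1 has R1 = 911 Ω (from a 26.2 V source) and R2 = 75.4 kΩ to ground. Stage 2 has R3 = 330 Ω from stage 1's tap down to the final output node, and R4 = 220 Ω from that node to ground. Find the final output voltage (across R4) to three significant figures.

Stage 2 presents R3+R4 = 550.0 Ω as a load on stage 1's tap.
Stage 1's lower leg becomes R2‖(R3+R4) = 546.0 Ω, so V_mid = 26.2 × 546.0/1457 = 9.818 V.
Stage 2 is itself unloaded: V_out = V_mid × R4/(R3+R4) = 9.818 × 220/550.0 = 3.93 V.

V_out ≈ 3.93 V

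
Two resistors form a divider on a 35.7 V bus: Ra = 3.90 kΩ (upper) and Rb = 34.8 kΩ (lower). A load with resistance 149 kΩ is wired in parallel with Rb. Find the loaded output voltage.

The load sits in parallel with Rb: Rb‖R_L = (34.8 × 149) / (34.8 + 149) = 28.21 kΩ.
V_out = 35.7 × 28.21 / (3.90 + 28.21) = 35.7 × 28.21/32.11 = 31.4 V.

V_out ≈ 31.4 V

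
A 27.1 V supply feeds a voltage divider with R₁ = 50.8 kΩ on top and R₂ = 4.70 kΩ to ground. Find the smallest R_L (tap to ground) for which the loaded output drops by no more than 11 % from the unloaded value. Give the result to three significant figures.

R_L(min) ≈ 34.8 kΩ

Output resistance R_th = R₁‖R₂ = (50.8 × 4.70)/55.50 = 4.302 kΩ.
The fractional drop is R_th/(R_th + R_L); requiring this ≤ 0.110 gives R_L ≥ R_th(1/0.110 − 1) = 4.302 × 8.091 = 34.8 kΩ.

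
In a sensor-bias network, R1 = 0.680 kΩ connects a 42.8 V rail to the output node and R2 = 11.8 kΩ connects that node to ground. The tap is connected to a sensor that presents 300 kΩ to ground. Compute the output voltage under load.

V_out ≈ 40.4 V

The load sits in parallel with R2: R2‖R_L = (11800 × 300000) / (11800 + 300000) = 11350 Ω.
V_out = 42.8 × 11350 / (680 + 11350) = 42.8 × 11350/12030 = 40.4 V.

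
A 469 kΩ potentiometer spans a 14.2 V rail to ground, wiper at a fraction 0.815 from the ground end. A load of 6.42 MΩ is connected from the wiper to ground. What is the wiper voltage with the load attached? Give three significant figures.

The wiper splits the pot into (1−α)R = 86.77 kΩ above and αR = 382.2 kΩ below.
Lower section ‖ load = 360.8 kΩ.
V_wiper = 14.2 × 360.8/(86.77 + 360.8) = 11.4 V.

V ≈ 11.4 V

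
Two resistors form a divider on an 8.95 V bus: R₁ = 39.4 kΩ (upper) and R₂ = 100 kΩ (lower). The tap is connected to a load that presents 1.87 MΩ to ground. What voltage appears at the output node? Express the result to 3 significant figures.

V_out ≈ 6.32 V

The load sits in parallel with R₂: R₂‖R_L = (100 × 1870) / (100 + 1870) = 94.92 kΩ.
V_out = 8.95 × 94.92 / (39.4 + 94.92) = 8.95 × 94.92/134.3 = 6.32 V.
(Unloaded it would have been 6.42 V.)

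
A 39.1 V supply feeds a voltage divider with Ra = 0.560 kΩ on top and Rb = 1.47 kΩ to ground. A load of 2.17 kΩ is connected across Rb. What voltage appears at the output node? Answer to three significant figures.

The load sits in parallel with Rb: Rb‖R_L = (1470 × 2170) / (1470 + 2170) = 876.3 Ω.
V_out = 39.1 × 876.3 / (560 + 876.3) = 39.1 × 876.3/1436 = 23.9 V.

V_out ≈ 23.9 V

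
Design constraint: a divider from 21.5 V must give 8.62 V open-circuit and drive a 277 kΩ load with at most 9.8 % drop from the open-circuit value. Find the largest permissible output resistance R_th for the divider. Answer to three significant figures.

R_th ≤ 30.1 kΩ

Loading drop = R_th/(R_th + R_L) ≤ 0.0980, so R_th ≤ R_L · ε/(1−ε) = 277 kΩ × 0.0980/0.9020 = 30.1 kΩ.
(Any R1, R2 with R2/(R1+R2) = 0.401 and R1‖R2 ≤ 30.1 kΩ will meet the spec.)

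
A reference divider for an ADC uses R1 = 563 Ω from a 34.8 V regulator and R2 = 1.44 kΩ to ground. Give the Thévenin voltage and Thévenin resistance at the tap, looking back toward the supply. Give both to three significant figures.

V_th is the open-circuit tap voltage: 34.8 × 1440/(563 + 1440) = 25.0 V.
With the supply zeroed, R1 and R2 appear in parallel from the tap: R_th = R1‖R2 = (563 × 1440)/2003 = 405 Ω.

V_th = 25.0 V, R_th = 405 Ω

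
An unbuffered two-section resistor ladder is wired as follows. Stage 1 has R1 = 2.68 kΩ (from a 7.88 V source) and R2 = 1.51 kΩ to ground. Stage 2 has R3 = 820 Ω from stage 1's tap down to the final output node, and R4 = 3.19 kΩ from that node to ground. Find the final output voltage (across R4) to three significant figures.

V_out ≈ 1.82 V

Stage 2 presents R3+R4 = 4010 Ω as a load on stage 1's tap.
Stage 1's lower leg becomes R2‖(R3+R4) = 1097 Ω, so V_mid = 7.88 × 1097/3777 = 2.289 V.
Stage 2 is itself unloaded: V_out = V_mid × R4/(R3+R4) = 2.289 × 3190/4010 = 1.82 V.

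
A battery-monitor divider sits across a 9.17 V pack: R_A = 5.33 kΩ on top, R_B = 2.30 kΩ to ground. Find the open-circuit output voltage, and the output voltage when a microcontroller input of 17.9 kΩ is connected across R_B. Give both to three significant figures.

Unloaded: 2.76 V; loaded: 2.54 V

Open-circuit: V = 9.17 × 2.30/(5.33 + 2.30) = 2.76 V.
With the load, R_B becomes R_B‖R_L = 2.038 kΩ, so V = 9.17 × 2.038/7.368 = 2.54 V.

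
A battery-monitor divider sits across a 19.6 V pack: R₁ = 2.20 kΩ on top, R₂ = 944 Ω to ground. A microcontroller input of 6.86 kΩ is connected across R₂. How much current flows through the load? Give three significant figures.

I_L ≈ 0.783 mA

R₂‖R_L = 829.8 Ω; V_out = 19.6 × 829.8/3030 = 5.368 V.
I_L = V_out / R_L = 5.368 / 6.86 kΩ = 0.783 mA.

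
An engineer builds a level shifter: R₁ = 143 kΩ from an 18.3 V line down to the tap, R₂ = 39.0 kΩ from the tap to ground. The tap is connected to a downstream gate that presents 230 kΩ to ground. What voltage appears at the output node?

V_out ≈ 3.46 V

The load sits in parallel with R₂: R₂‖R_L = (39.0 × 230) / (39.0 + 230) = 33.35 kΩ.
V_out = 18.3 × 33.35 / (143 + 33.35) = 18.3 × 33.35/176.3 = 3.46 V.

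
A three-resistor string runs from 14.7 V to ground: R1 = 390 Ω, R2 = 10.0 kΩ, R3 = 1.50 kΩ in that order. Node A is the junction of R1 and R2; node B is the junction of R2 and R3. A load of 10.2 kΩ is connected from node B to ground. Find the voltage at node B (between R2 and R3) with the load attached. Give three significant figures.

V ≈ 1.64 V

At node B, R3 is in parallel with the load: R3‖R_L = 1308 Ω.
Below node A the resistance is R2 + (R3‖R_L) = 11310 Ω, so V_A = 14.7 × 11310/11700 = 14.21 V.
Then V_B = V_A × (R3‖R_L)/(R2 + R3‖R_L) = 14.21 × 1308/11310 = 1.64 V.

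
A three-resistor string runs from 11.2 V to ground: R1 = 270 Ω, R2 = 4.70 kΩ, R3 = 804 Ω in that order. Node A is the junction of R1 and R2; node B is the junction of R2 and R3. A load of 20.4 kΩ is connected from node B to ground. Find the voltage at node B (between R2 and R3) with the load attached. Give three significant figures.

At node B, R3 is in parallel with the load: R3‖R_L = 773.5 Ω.
Below node A the resistance is R2 + (R3‖R_L) = 5474 Ω, so V_A = 11.2 × 5474/5744 = 10.67 V.
Then V_B = V_A × (R3‖R_L)/(R2 + R3‖R_L) = 10.67 × 773.5/5474 = 1.51 V.

V ≈ 1.51 V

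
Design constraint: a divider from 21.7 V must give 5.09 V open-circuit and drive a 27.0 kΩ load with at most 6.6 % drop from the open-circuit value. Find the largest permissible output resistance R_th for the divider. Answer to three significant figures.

Loading drop = R_th/(R_th + R_L) ≤ 0.0660, so R_th ≤ R_L · ε/(1−ε) = 27.0 kΩ × 0.0660/0.9340 = 1.91 kΩ.

R_th ≤ 1.91 kΩ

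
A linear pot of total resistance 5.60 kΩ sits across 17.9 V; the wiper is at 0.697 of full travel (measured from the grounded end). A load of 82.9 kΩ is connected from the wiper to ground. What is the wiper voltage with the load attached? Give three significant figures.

V ≈ 12.3 V

The wiper splits the pot into (1−α)R = 1.697 kΩ above and αR = 3.903 kΩ below.
Lower section ‖ load = 3.728 kΩ.
V_wiper = 17.9 × 3.728/(1.697 + 3.728) = 12.3 V.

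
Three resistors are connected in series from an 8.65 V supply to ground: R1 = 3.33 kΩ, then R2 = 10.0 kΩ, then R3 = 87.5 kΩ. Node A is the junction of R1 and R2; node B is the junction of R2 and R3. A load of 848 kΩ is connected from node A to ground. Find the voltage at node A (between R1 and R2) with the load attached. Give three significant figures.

V ≈ 8.33 V

Below node A the series string R2+R3 = 97.50 kΩ sits in parallel with the 848 kΩ load: 87.45 kΩ.
V_A = 8.65 × 87.45/(3.33 + 87.45) = 8.33 V.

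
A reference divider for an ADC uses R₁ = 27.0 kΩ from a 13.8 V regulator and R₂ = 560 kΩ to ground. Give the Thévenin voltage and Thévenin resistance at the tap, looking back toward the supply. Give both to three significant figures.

V_th is the open-circuit tap voltage: 13.8 × 560/(27.0 + 560) = 13.2 V.
With the supply zeroed, R₁ and R₂ appear in parallel from the tap: R_th = R₁‖R₂ = (27.0 × 560)/587.0 = 25.8 kΩ.

V_th = 13.2 V, R_th = 25.8 kΩ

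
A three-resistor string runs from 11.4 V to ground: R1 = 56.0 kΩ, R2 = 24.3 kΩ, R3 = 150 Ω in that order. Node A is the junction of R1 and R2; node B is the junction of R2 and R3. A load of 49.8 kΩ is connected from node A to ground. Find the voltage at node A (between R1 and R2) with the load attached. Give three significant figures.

Below node A the series string R2+R3 = 24450 Ω sits in parallel with the 49800 Ω load: 16400 Ω.
V_A = 11.4 × 16400/(56000 + 16400) = 2.58 V.

V ≈ 2.58 V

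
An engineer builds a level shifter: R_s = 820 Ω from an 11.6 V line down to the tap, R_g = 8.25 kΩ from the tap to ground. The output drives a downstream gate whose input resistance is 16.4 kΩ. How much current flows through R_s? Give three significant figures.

I ≈ 1.84 mA

R_g‖R_L = 5489 Ω, so the source sees R_s + R_g‖R_L = 6309 Ω.
I = 11.6 V / 6309 Ω = 1.84 mA.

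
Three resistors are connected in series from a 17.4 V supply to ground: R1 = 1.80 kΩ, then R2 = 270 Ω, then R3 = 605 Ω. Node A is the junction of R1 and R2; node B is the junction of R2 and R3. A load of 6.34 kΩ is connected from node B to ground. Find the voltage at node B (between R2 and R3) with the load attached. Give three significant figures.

At node B, R3 is in parallel with the load: R3‖R_L = 552.3 Ω.
Below node A the resistance is R2 + (R3‖R_L) = 822.3 Ω, so V_A = 17.4 × 822.3/2622 = 5.456 V.
Then V_B = V_A × (R3‖R_L)/(R2 + R3‖R_L) = 5.456 × 552.3/822.3 = 3.66 V.

V ≈ 3.66 V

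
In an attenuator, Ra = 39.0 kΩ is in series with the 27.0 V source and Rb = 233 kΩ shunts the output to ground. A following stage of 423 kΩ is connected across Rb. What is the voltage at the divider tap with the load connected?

The load sits in parallel with Rb: Rb‖R_L = (233 × 423) / (233 + 423) = 150.2 kΩ.
V_out = 27.0 × 150.2 / (39.0 + 150.2) = 27.0 × 150.2/189.2 = 21.4 V.

V_out ≈ 21.4 V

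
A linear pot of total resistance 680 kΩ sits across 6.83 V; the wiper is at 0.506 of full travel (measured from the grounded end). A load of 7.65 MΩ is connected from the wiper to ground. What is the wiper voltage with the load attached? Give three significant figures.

V ≈ 3.38 V

The wiper splits the pot into (1−α)R = 335.9 kΩ above and αR = 344.1 kΩ below.
Lower section ‖ load = 329.3 kΩ.
V_wiper = 6.83 × 329.3/(335.9 + 329.3) = 3.38 V.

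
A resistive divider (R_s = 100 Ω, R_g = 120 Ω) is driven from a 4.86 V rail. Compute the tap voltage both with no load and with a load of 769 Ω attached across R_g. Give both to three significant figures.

Unloaded: 2.65 V; loaded: 2.48 V

Open-circuit: V = 4.86 × 120/(100 + 120) = 2.65 V.
With the load, R_g becomes R_g‖R_L = 103.8 Ω, so V = 4.86 × 103.8/203.8 = 2.48 V.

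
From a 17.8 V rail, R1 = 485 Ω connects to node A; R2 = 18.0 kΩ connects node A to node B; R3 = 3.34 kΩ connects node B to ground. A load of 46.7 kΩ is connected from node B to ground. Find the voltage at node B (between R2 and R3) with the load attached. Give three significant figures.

At node B, R3 is in parallel with the load: R3‖R_L = 3117 Ω.
Below node A the resistance is R2 + (R3‖R_L) = 21120 Ω, so V_A = 17.8 × 21120/21600 = 17.40 V.
Then V_B = V_A × (R3‖R_L)/(R2 + R3‖R_L) = 17.40 × 3117/21120 = 2.57 V.

V ≈ 2.57 V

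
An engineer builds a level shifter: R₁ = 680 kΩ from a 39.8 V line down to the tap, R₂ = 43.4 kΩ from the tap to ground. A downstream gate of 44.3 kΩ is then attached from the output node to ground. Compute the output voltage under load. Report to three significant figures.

V_out ≈ 1.24 V

The load sits in parallel with R₂: R₂‖R_L = (43.4 × 44.3) / (43.4 + 44.3) = 21.92 kΩ.
V_out = 39.8 × 21.92 / (680 + 21.92) = 39.8 × 21.92/701.9 = 1.24 V.
(Unloaded it would have been 2.39 V.)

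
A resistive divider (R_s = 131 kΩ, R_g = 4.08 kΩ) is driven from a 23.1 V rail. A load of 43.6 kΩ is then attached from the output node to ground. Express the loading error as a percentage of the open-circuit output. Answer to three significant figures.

8.32 %

The divider's output (Thévenin) resistance is R_s‖R_g = 3.957 kΩ.
Fractional drop under load = R_th/(R_th + R_L) = 3.957 / (3.957 + 43.6) = 0.08320.
So the output falls by 8.32 %.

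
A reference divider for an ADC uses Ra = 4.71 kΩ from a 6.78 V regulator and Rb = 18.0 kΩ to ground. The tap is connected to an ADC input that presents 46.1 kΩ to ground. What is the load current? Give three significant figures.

Rb‖R_L = 12.95 kΩ; V_out = 6.78 × 12.95/17.66 = 4.971 V.
I_L = V_out / R_L = 4.971 / 46.1 kΩ = 0.108 mA.

I_L ≈ 0.108 mA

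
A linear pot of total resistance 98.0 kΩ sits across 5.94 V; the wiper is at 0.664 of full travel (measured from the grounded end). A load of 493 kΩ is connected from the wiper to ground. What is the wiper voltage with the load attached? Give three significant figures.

V ≈ 3.78 V

The wiper splits the pot into (1−α)R = 32.93 kΩ above and αR = 65.07 kΩ below.
Lower section ‖ load = 57.48 kΩ.
V_wiper = 5.94 × 57.48/(32.93 + 57.48) = 3.78 V.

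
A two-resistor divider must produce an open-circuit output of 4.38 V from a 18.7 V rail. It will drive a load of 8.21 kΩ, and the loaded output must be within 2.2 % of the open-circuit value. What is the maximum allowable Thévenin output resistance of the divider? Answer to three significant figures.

R_th ≤ 185 Ω

Loading drop = R_th/(R_th + R_L) ≤ 0.0220, so R_th ≤ R_L · ε/(1−ε) = 8.21 kΩ × 0.0220/0.9780 = 185 Ω.
(Any R1, R2 with R2/(R1+R2) = 0.234 and R1‖R2 ≤ 185 Ω will meet the spec.)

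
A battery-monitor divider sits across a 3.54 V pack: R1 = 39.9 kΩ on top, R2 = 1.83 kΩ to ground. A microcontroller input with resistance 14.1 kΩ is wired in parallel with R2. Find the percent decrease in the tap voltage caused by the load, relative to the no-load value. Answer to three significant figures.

Unloaded V = 3.54 × 1.83/41.73 = 0.15524 V.
Loaded: R2‖R_L = 1.620 kΩ, giving V = 3.54 × 1.620/41.52 = 0.13810 V.
Drop = (0.15524 − 0.13810) / 0.15524 = 11.0 %.

11.0 %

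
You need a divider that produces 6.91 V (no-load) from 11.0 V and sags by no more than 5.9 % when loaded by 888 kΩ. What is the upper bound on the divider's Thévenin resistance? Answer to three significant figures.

R_th ≤ 55.7 kΩ

Loading drop = R_th/(R_th + R_L) ≤ 0.0590, so R_th ≤ R_L · ε/(1−ε) = 888 kΩ × 0.0590/0.9410 = 55.7 kΩ.
(Any R1, R2 with R2/(R1+R2) = 0.628 and R1‖R2 ≤ 55.7 kΩ will meet the spec.)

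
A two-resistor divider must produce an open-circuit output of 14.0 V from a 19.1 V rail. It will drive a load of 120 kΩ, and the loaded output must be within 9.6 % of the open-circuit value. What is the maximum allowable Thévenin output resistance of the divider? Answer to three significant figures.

Loading drop = R_th/(R_th + R_L) ≤ 0.0960, so R_th ≤ R_L · ε/(1−ε) = 120 kΩ × 0.0960/0.9040 = 12.7 kΩ.

R_th ≤ 12.7 kΩ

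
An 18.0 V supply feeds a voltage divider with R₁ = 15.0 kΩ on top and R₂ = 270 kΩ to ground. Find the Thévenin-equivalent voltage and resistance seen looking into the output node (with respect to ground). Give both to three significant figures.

V_th = 17.1 V, R_th = 14.2 kΩ

V_th is the open-circuit tap voltage: 18.0 × 270/(15.0 + 270) = 17.1 V.
With the supply zeroed, R₁ and R₂ appear in parallel from the tap: R_th = R₁‖R₂ = (15.0 × 270)/285.0 = 14.2 kΩ.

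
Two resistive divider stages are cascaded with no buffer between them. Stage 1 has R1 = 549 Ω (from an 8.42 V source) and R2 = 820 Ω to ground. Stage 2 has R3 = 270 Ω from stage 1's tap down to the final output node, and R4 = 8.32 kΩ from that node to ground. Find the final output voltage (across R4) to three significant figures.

Stage 2 presents R3+R4 = 8590 Ω as a load on stage 1's tap.
Stage 1's lower leg becomes R2‖(R3+R4) = 748.5 Ω, so V_mid = 8.42 × 748.5/1298 = 4.857 V.
Stage 2 is itself unloaded: V_out = V_mid × R4/(R3+R4) = 4.857 × 8320/8590 = 4.70 V.

V_out ≈ 4.70 V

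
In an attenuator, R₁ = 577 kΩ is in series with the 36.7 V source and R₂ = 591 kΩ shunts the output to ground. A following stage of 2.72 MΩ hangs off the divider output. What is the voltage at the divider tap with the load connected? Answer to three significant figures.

The load sits in parallel with R₂: R₂‖R_L = (591 × 2720) / (591 + 2720) = 485.5 kΩ.
V_out = 36.7 × 485.5 / (577 + 485.5) = 36.7 × 485.5/1063 = 16.8 V.
(Unloaded it would have been 18.6 V.)

V_out ≈ 16.8 V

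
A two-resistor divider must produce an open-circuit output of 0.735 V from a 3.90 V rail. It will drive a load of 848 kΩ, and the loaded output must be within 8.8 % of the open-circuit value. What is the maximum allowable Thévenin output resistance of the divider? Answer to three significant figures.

R_th ≤ 81.8 kΩ

Loading drop = R_th/(R_th + R_L) ≤ 0.0880, so R_th ≤ R_L · ε/(1−ε) = 848 kΩ × 0.0880/0.9120 = 81.8 kΩ.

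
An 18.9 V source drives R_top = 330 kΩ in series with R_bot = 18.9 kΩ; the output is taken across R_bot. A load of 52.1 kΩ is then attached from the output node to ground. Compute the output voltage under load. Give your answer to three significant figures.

V_out ≈ 0.762 V

The load sits in parallel with R_bot: R_bot‖R_L = (18.9 × 52.1) / (18.9 + 52.1) = 13.87 kΩ.
V_out = 18.9 × 13.87 / (330 + 13.87) = 18.9 × 13.87/343.9 = 0.762 V.
(Unloaded it would have been 1.02 V.)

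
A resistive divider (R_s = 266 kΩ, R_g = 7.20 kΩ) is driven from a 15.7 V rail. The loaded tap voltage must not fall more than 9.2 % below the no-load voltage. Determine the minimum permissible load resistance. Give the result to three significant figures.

R_L(min) ≈ 69.2 kΩ

Output resistance R_th = R_s‖R_g = (266 × 7.20)/273.2 = 7.010 kΩ.
The fractional drop is R_th/(R_th + R_L); requiring this ≤ 0.0920 gives R_L ≥ R_th(1/0.0920 − 1) = 7.010 × 9.870 = 69.2 kΩ.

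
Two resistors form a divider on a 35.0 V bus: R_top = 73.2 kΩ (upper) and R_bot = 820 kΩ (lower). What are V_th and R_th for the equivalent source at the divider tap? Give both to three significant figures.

V_th is the open-circuit tap voltage: 35.0 × 820/(73.2 + 820) = 32.1 V.
With the supply zeroed, R_top and R_bot appear in parallel from the tap: R_th = R_top‖R_bot = (73.2 × 820)/893.2 = 67.2 kΩ.

V_th = 32.1 V, R_th = 67.2 kΩ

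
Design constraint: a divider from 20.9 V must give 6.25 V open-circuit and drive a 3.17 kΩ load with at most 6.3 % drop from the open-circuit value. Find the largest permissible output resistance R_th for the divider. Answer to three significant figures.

R_th ≤ 213 Ω

Loading drop = R_th/(R_th + R_L) ≤ 0.0630, so R_th ≤ R_L · ε/(1−ε) = 3.17 kΩ × 0.0630/0.9370 = 213 Ω.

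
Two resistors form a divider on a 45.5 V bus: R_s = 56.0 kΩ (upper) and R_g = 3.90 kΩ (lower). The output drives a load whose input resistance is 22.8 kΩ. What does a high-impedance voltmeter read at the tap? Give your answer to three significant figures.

The load sits in parallel with R_g: R_g‖R_L = (3.90 × 22.8) / (3.90 + 22.8) = 3.330 kΩ.
V_out = 45.5 × 3.330 / (56.0 + 3.330) = 45.5 × 3.330/59.33 = 2.55 V.

V_out ≈ 2.55 V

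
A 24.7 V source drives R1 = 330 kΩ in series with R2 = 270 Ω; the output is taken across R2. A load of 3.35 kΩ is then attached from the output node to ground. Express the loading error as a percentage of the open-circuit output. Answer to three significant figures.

The divider's output (Thévenin) resistance is R1‖R2 = 269.8 Ω.
Fractional drop under load = R_th/(R_th + R_L) = 269.8 / (269.8 + 3350) = 0.07453.
So the output falls by 7.45 %.

7.45 %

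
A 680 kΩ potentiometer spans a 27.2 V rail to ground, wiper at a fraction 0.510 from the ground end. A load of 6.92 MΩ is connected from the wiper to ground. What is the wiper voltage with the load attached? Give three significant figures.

The wiper splits the pot into (1−α)R = 333.2 kΩ above and αR = 346.8 kΩ below.
Lower section ‖ load = 330.2 kΩ.
V_wiper = 27.2 × 330.2/(333.2 + 330.2) = 13.5 V.

V ≈ 13.5 V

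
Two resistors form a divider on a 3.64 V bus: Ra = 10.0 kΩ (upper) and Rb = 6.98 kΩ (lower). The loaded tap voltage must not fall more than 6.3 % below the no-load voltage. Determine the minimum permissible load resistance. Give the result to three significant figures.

Output resistance R_th = Ra‖Rb = (10.0 × 6.98)/16.98 = 4.111 kΩ.
The fractional drop is R_th/(R_th + R_L); requiring this ≤ 0.0630 gives R_L ≥ R_th(1/0.0630 − 1) = 4.111 × 14.87 = 61.1 kΩ.

R_L(min) ≈ 61.1 kΩ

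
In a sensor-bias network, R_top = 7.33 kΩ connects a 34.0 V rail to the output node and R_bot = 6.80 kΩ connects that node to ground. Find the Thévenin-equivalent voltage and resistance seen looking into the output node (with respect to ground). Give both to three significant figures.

V_th is the open-circuit tap voltage: 34.0 × 6.80/(7.33 + 6.80) = 16.4 V.
With the supply zeroed, R_top and R_bot appear in parallel from the tap: R_th = R_top‖R_bot = (7.33 × 6.80)/14.13 = 3.53 kΩ.

V_th = 16.4 V, R_th = 3.53 kΩ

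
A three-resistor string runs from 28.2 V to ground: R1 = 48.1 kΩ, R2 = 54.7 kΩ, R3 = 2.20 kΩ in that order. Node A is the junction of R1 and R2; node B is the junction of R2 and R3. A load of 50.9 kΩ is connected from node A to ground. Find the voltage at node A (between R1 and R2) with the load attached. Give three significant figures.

Below node A the series string R2+R3 = 56.90 kΩ sits in parallel with the 50.9 kΩ load: 26.87 kΩ.
V_A = 28.2 × 26.87/(48.1 + 26.87) = 10.1 V.

V ≈ 10.1 V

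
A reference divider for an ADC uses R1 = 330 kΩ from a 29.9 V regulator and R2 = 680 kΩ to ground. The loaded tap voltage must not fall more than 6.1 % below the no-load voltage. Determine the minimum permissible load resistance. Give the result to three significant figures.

Output resistance R_th = R1‖R2 = (330 × 680)/1010 = 222.2 kΩ.
The fractional drop is R_th/(R_th + R_L); requiring this ≤ 0.0610 gives R_L ≥ R_th(1/0.0610 − 1) = 222.2 × 15.39 = 3.42 MΩ.

R_L(min) ≈ 3.42 MΩ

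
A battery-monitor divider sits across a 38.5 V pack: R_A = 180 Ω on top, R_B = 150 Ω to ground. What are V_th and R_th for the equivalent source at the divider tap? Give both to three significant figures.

V_th = 17.5 V, R_th = 81.8 Ω

V_th is the open-circuit tap voltage: 38.5 × 150/(180 + 150) = 17.5 V.
With the supply zeroed, R_A and R_B appear in parallel from the tap: R_th = R_A‖R_B = (180 × 150)/330.0 = 81.8 Ω.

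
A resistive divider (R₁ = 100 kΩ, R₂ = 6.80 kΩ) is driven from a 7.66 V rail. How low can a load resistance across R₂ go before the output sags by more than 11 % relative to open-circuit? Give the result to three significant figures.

R_L(min) ≈ 51.5 kΩ

Output resistance R_th = R₁‖R₂ = (100 × 6.80)/106.8 = 6.367 kΩ.
The fractional drop is R_th/(R_th + R_L); requiring this ≤ 0.110 gives R_L ≥ R_th(1/0.110 − 1) = 6.367 × 8.091 = 51.5 kΩ.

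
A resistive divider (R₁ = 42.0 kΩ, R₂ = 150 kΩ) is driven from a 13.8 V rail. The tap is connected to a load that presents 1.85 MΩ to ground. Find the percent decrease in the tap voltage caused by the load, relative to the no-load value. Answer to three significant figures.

1.74 %

The divider's output (Thévenin) resistance is R₁‖R₂ = 32.81 kΩ.
Fractional drop under load = R_th/(R_th + R_L) = 32.81 / (32.81 + 1850) = 0.01743.
So the output falls by 1.74 %.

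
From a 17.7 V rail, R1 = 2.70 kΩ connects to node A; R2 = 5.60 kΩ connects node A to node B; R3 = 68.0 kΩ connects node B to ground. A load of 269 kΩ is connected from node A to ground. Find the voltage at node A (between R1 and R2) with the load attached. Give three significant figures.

V ≈ 16.9 V

Below node A the series string R2+R3 = 73.60 kΩ sits in parallel with the 269 kΩ load: 57.79 kΩ.
V_A = 17.7 × 57.79/(2.70 + 57.79) = 16.9 V.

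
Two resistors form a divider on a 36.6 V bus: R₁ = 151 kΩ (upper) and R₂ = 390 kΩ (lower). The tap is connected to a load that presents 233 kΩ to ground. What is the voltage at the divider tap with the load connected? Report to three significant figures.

The load sits in parallel with R₂: R₂‖R_L = (390 × 233) / (390 + 233) = 145.9 kΩ.
V_out = 36.6 × 145.9 / (151 + 145.9) = 36.6 × 145.9/296.9 = 18.0 V.

V_out ≈ 18.0 V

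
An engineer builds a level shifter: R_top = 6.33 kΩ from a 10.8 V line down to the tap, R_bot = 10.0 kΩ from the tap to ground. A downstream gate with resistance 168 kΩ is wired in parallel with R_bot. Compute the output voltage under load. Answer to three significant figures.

The load sits in parallel with R_bot: R_bot‖R_L = (10.0 × 168) / (10.0 + 168) = 9.438 kΩ.
V_out = 10.8 × 9.438 / (6.33 + 9.438) = 10.8 × 9.438/15.77 = 6.46 V.

V_out ≈ 6.46 V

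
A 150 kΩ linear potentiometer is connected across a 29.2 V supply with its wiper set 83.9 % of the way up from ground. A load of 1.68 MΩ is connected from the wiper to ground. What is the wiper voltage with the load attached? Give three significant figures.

The wiper splits the pot into (1−α)R = 24.15 kΩ above and αR = 125.8 kΩ below.
Lower section ‖ load = 117.1 kΩ.
V_wiper = 29.2 × 117.1/(24.15 + 117.1) = 24.2 V.

V ≈ 24.2 V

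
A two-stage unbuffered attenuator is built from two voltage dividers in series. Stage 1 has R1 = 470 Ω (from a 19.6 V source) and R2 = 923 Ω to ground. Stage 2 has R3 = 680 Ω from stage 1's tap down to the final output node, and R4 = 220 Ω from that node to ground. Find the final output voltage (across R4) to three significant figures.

Stage 2 presents R3+R4 = 900.0 Ω as a load on stage 1's tap.
Stage 1's lower leg becomes R2‖(R3+R4) = 455.7 Ω, so V_mid = 19.6 × 455.7/925.7 = 9.648 V.
Stage 2 is itself unloaded: V_out = V_mid × R4/(R3+R4) = 9.648 × 220/900.0 = 2.36 V.

V_out ≈ 2.36 V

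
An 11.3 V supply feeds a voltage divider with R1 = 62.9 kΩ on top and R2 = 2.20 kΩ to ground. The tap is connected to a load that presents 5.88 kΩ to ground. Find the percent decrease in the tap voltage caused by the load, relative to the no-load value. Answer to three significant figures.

Unloaded V = 11.3 × 2.20/65.10 = 0.3819 V.
Loaded: R2‖R_L = 1.601 kΩ, giving V = 11.3 × 1.601/64.50 = 0.2805 V.
Drop = (0.3819 − 0.2805) / 0.3819 = 26.6 %.

26.6 %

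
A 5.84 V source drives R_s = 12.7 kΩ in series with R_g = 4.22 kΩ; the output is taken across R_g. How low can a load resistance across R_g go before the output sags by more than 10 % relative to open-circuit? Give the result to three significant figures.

R_L(min) ≈ 28.5 kΩ

Output resistance R_th = R_s‖R_g = (12.7 × 4.22)/16.92 = 3.167 kΩ.
The fractional drop is R_th/(R_th + R_L); requiring this ≤ 0.100 gives R_L ≥ R_th(1/0.100 − 1) = 3.167 × 9.000 = 28.5 kΩ.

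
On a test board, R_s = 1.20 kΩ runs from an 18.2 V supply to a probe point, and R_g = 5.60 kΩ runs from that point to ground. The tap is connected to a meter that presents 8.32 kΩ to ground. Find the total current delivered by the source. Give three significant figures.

I ≈ 4.00 mA

R_g‖R_L = 3.347 kΩ, so the source sees R_s + R_g‖R_L = 4.547 kΩ.
I = 18.2 V / 4.547 kΩ = 4.00 mA.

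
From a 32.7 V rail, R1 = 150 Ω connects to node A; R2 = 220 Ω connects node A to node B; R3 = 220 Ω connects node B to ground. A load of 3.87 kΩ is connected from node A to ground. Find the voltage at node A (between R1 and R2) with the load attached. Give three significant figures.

V ≈ 23.7 V

Below node A the series string R2+R3 = 440.0 Ω sits in parallel with the 3870 Ω load: 395.1 Ω.
V_A = 32.7 × 395.1/(150 + 395.1) = 23.7 V.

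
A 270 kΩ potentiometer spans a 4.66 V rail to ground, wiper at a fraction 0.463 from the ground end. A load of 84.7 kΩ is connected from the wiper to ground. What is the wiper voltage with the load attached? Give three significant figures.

V ≈ 1.20 V

The wiper splits the pot into (1−α)R = 145.0 kΩ above and αR = 125.0 kΩ below.
Lower section ‖ load = 50.49 kΩ.
V_wiper = 4.66 × 50.49/(145.0 + 50.49) = 1.20 V.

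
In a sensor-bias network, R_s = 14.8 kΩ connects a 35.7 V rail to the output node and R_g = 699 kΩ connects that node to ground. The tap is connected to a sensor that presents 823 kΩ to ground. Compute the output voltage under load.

V_out ≈ 34.4 V

The load sits in parallel with R_g: R_g‖R_L = (699 × 823) / (699 + 823) = 378.0 kΩ.
V_out = 35.7 × 378.0 / (14.8 + 378.0) = 35.7 × 378.0/392.8 = 34.4 V.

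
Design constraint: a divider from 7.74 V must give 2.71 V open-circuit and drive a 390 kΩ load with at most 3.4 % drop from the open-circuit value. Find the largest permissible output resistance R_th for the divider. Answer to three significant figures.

R_th ≤ 13.7 kΩ

Loading drop = R_th/(R_th + R_L) ≤ 0.0340, so R_th ≤ R_L · ε/(1−ε) = 390 kΩ × 0.0340/0.9660 = 13.7 kΩ.
(Any R1, R2 with R2/(R1+R2) = 0.350 and R1‖R2 ≤ 13.7 kΩ will meet the spec.)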